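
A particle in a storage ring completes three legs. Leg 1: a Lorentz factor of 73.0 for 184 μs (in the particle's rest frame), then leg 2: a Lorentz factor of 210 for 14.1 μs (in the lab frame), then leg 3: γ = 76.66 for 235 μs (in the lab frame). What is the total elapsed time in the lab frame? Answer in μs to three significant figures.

Δt = 1.37×10⁴ μs

Leg 1: γ = 73.0; Δt_1 = 73.00 × 184 = 1.343×10⁴ μs.
Leg 2: 14.1 μs is already measured in the lab frame.
Leg 3: 235 μs is already measured in the lab frame.
Total: 1.343×10⁴ + 14.10 + 235.0 μs.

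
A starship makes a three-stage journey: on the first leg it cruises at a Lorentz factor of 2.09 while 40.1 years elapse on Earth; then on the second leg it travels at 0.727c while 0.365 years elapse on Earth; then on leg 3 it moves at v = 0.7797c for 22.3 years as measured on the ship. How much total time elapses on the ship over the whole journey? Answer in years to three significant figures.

τ = 41.7 years

Leg 1: γ = 2.09; τ_1 = 40.1/2.090 = 19.19 years.
Leg 2: γ = 1/√(1 − 0.727²) = 1/√0.4715 = 1.456; τ_2 = 0.365/1.456 = 0.2506 years.
Leg 3: 22.3 years is already measured on the ship.
Total: 19.19 + 0.2506 + 22.30 years.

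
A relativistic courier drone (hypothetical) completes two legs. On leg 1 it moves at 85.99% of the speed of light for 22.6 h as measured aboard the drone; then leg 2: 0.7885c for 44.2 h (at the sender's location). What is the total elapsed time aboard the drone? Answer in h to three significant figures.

τ = 49.8 h

Leg 1: 22.6 h is already measured aboard the drone.
Leg 2: γ = 1/√(1 − 0.7885²) = 1/√0.3783 = 1.626; τ_2 = 44.2/1.626 = 27.18 h.
Total: 22.60 + 27.18 h.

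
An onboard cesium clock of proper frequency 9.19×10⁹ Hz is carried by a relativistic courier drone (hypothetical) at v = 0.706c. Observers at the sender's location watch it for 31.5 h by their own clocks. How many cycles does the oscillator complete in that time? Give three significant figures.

γ = 1/√(1 − 0.706²) = 1/√0.5016 = 1.412
During 31.5 h of lab time, the oscillator's proper time advances by τ = Δt/γ = 31.5/1.412 = 22.31 h = 8.031×10⁴ s.
N = f × τ = 9.19×10⁹ × 8.031×10⁴ = 7.381×10¹⁴.

N = 7.38×10¹⁴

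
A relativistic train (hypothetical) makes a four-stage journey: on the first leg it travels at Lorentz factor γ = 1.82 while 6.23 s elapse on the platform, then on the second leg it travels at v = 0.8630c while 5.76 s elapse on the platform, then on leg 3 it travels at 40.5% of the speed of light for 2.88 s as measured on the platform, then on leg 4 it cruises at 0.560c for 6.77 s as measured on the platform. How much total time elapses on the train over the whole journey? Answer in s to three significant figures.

Leg 1: γ = 1.82; τ_1 = 6.23/1.820 = 3.423 s.
Leg 2: γ = 1/√(1 − 0.8630²) = 1/√0.2552 = 1.979; τ_2 = 5.76/1.979 = 2.910 s.
Leg 3: β = 0.405; γ = 1/√(1 − 0.405²) = 1/√0.8360 = 1.094; τ_3 = 2.88/1.094 = 2.633 s.
Leg 4: γ = 1/√(1 − 0.560²) = 1/√0.6864 = 1.207; τ_4 = 6.77/1.207 = 5.609 s.
Total: 3.423 + 2.910 + 2.633 + 5.609 s.

τ = 14.6 s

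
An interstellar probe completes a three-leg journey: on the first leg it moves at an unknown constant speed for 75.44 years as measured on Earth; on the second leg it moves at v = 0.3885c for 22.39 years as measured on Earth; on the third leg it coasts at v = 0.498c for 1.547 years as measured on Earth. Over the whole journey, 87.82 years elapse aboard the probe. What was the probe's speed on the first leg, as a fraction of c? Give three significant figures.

Leg 1: speed unknown; τ_1 = 75.44/γ_1.
Leg 2: γ = 1/√(1 − 0.3885²) = 1/√0.8491 = 1.085; τ_2 = 22.39/1.085 = 20.63 years.
Leg 3: γ = 1/√(1 − 0.498²) = 1/√0.7520 = 1.153; τ_3 = 1.547/1.153 = 1.342 years.
Total proper time: τ_1 + 20.63 + 1.342 = 87.82, so τ_1 = 87.82 − 21.97 = 65.85 years.
γ_1 = 75.44/65.85 = 1.146; β = √(1 − 1/γ²) = √0.2381.

β = 0.488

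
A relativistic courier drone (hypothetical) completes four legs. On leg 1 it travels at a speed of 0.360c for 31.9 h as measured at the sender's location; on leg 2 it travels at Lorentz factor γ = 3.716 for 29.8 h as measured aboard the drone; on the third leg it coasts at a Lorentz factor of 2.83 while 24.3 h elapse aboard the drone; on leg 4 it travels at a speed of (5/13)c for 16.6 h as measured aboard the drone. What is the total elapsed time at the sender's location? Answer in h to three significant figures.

Δt = 229 h

Leg 1: 31.9 h is already measured at the sender's location.
Leg 2: γ = 3.716; Δt_2 = 3.716 × 29.8 = 110.7 h.
Leg 3: γ = 2.83; Δt_3 = 2.830 × 24.3 = 68.77 h.
Leg 4: γ = 1/√(1 − (5/13)²) = 13/12 ≈ 1.083; Δt_4 = 1.083 × 16.6 = 17.98 h.
Total: 31.90 + 110.7 + 68.77 + 17.98 h.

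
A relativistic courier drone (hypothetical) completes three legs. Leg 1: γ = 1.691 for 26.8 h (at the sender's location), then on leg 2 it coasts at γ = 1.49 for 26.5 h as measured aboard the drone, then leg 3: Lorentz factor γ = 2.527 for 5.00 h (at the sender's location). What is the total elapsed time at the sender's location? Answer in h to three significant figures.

Leg 1: 26.8 h is already measured at the sender's location.
Leg 2: γ = 1.49; Δt_2 = 1.490 × 26.5 = 39.48 h.
Leg 3: 5.00 h is already measured at the sender's location.
Total: 26.80 + 39.48 + 5.000 h.

Δt = 71.3 h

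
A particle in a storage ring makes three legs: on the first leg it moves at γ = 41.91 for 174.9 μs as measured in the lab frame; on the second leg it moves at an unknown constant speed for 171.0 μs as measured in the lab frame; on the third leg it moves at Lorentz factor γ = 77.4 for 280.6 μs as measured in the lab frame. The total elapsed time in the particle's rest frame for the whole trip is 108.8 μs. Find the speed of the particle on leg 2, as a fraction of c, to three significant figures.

β = 0.807

Leg 1: γ = 41.91; τ_1 = 174.9/41.91 = 4.173 μs.
Leg 2: speed unknown; τ_2 = 171.0/γ_2.
Leg 3: γ = 77.4; τ_3 = 280.6/77.40 = 3.625 μs.
Total proper time: 4.173 + τ_2 + 3.625 = 108.8, so τ_2 = 108.8 − 7.799 = 101.0 μs.
γ_2 = 171.0/101.0 = 1.693; β = √(1 − 1/γ²) = √0.6511.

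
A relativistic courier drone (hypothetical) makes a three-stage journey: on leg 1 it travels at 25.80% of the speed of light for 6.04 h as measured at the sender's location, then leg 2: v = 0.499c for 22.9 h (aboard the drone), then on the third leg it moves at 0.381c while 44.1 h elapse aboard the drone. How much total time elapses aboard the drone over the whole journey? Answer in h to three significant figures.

Leg 1: β = 0.2580; γ = 1/√(1 − 0.2580²) = 1/√0.9334 = 1.035; τ_1 = 6.04/1.035 = 5.836 h.
Leg 2: 22.9 h is already measured aboard the drone.
Leg 3: 44.1 h is already measured aboard the drone.
Total: 5.836 + 22.90 + 44.10 h.

τ = 72.8 h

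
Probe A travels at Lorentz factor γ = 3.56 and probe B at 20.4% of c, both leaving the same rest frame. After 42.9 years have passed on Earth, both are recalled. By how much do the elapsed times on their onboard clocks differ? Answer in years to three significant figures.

|τ_A − τ_B| = 29.9 years

A: γ = 3.56; τ_A = 42.9/3.560 = 12.05 years.
B: β = 0.204; γ = 1/√(1 − 0.204²) = 1/√0.9584 = 1.021; τ_B = 42.9/1.021 = 42.00 years.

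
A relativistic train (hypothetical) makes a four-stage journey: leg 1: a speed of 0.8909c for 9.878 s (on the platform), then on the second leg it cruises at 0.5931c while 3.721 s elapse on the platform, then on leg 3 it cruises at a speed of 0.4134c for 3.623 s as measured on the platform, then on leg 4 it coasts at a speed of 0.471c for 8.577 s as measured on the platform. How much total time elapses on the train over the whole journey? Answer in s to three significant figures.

τ = 18.3 s

Leg 1: γ = 1/√(1 − 0.8909²) = 1/√0.2063 = 2.202; τ_1 = 9.878/2.202 = 4.487 s.
Leg 2: γ = 1/√(1 − 0.5931²) = 1/√0.6482 = 1.242; τ_2 = 3.721/1.242 = 2.996 s.
Leg 3: γ = 1/√(1 − 0.4134²) = 1/√0.8291 = 1.098; τ_3 = 3.623/1.098 = 3.299 s.
Leg 4: γ = 1/√(1 − 0.471²) = 1/√0.7782 = 1.134; τ_4 = 8.577/1.134 = 7.566 s.
Total: 4.487 + 2.996 + 3.299 + 7.566 s.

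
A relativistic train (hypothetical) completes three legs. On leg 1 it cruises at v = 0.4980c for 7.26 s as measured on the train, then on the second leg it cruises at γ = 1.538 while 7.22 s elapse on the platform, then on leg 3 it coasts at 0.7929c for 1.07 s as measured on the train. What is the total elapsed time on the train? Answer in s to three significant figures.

Leg 1: 7.26 s is already measured on the train.
Leg 2: γ = 1.538; τ_2 = 7.22/1.538 = 4.694 s.
Leg 3: 1.07 s is already measured on the train.
Total: 7.260 + 4.694 + 1.070 s.

τ = 13.0 s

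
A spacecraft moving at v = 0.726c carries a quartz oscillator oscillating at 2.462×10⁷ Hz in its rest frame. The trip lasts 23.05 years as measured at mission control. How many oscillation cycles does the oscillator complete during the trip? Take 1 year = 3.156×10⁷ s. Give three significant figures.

N = 1.23×10¹⁶

γ = 1/√(1 − 0.726²) = 1/√0.4729 = 1.454
The oscillator's own cycle count is N = f × τ where τ is the proper time aboard the spacecraft. τ = Δt/γ = 23.05/1.454 = 15.85 years = 5.003×10⁸ s.
N = 2.462×10⁷ × 5.003×10⁸ = 1.232×10¹⁶.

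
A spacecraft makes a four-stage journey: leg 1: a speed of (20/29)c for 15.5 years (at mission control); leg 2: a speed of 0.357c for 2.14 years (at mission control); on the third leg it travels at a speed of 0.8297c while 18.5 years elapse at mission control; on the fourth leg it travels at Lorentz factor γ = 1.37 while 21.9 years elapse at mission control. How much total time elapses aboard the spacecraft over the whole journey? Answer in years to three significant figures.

τ = 39.5 years

Leg 1: γ = 1/√(1 − (20/29)²) = 29/21 ≈ 1.381; τ_1 = 15.5/1.381 = 11.22 years.
Leg 2: γ = 1/√(1 − 0.357²) = 1/√0.8726 = 1.071; τ_2 = 2.14/1.071 = 1.999 years.
Leg 3: γ = 1/√(1 − 0.8297²) = 1/√0.3116 = 1.791; τ_3 = 18.5/1.791 = 10.33 years.
Leg 4: γ = 1.37; τ_4 = 21.9/1.370 = 15.99 years.
Total: 11.22 + 1.999 + 10.33 + 15.99 years.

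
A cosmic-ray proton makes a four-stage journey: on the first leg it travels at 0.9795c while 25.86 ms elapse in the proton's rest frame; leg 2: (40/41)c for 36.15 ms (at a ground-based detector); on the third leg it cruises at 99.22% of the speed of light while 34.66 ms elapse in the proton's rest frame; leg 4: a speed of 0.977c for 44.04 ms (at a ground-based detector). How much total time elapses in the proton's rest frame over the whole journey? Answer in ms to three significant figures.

τ = 77.8 ms

Leg 1: 25.86 ms is already measured in the proton's rest frame.
Leg 2: γ = 1/√(1 − (40/41)²) = 41/9 ≈ 4.556; τ_2 = 36.15/4.556 = 7.935 ms.
Leg 3: 34.66 ms is already measured in the proton's rest frame.
Leg 4: γ = 1/√(1 − 0.977²) = 1/√0.04547 = 4.690; τ_4 = 44.04/4.690 = 9.391 ms.
Total: 25.86 + 7.935 + 34.66 + 9.391 ms.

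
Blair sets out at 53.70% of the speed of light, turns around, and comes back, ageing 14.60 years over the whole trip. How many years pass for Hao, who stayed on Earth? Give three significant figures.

Δt = 17.3 years

β = 0.5370; γ = 1/√(1 − 0.5370²) = 1/√0.7116 = 1.185
Earth-frame duration is the dilated interval: Δt = γτ = 1.185 × 14.60 years.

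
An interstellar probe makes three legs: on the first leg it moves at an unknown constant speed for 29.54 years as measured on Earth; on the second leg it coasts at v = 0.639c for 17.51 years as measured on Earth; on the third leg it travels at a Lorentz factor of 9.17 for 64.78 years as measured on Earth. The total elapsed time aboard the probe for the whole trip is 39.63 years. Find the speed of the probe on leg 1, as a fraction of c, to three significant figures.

Leg 1: speed unknown; τ_1 = 29.54/γ_1.
Leg 2: γ = 1/√(1 − 0.639²) = 1/√0.5917 = 1.300; τ_2 = 17.51/1.300 = 13.47 years.
Leg 3: γ = 9.17; τ_3 = 64.78/9.170 = 7.064 years.
Total proper time: τ_1 + 13.47 + 7.064 = 39.63, so τ_1 = 39.63 − 20.53 = 19.10 years.
γ_1 = 29.54/19.10 = 1.547; β = √(1 − 1/γ²) = √0.5821.

β = 0.763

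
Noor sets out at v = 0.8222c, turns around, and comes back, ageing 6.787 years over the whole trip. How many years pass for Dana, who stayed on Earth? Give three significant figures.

γ = 1/√(1 − 0.8222²) = 1/√0.3240 = 1.757
Earth-frame duration is the dilated interval: Δt = γτ = 1.757 × 6.787 years.

Δt = 11.9 years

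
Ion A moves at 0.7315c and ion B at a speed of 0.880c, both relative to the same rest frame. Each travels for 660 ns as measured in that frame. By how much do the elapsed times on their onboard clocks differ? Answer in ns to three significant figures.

|τ_A − τ_B| = 137 ns

A: γ = 1/√(1 − 0.7315²) = 1/√0.4649 = 1.467; τ_A = 660/1.467 = 450.0 ns.
B: γ = 1/√(1 − 0.880²) = 1/√0.2256 = 2.105; τ_B = 660/2.105 = 313.5 ns.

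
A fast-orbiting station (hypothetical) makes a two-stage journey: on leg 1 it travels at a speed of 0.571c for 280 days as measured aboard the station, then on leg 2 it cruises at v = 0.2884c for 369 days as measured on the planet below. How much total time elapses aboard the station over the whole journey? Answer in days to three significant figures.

Leg 1: 280 days is already measured aboard the station.
Leg 2: γ = 1/√(1 − 0.2884²) = 1/√0.9168 = 1.044; τ_2 = 369/1.044 = 353.3 days.
Total: 280.0 + 353.3 days.

τ = 633 days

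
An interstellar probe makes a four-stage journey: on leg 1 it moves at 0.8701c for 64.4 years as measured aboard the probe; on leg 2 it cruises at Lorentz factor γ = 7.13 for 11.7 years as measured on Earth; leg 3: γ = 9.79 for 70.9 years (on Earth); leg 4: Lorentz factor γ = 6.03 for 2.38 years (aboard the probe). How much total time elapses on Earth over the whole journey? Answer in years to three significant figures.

Δt = 228 years

Leg 1: γ = 1/√(1 − 0.8701²) = 1/√0.2429 = 2.029; Δt_1 = 2.029 × 64.4 = 130.7 years.
Leg 2: 11.7 years is already measured on Earth.
Leg 3: 70.9 years is already measured on Earth.
Leg 4: γ = 6.03; Δt_4 = 6.030 × 2.38 = 14.35 years.
Total: 130.7 + 11.70 + 70.90 + 14.35 years.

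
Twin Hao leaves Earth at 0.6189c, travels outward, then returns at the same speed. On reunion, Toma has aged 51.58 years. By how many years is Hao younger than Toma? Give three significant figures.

γ = 1/√(1 − 0.6189²) = 1/√0.6170 = 1.273
Hao's elapsed proper time: τ = 51.58/1.273 = 40.51 years.
Age gap = Δt − τ = 51.58 − 40.51 years.

Δt − τ = 11.1 years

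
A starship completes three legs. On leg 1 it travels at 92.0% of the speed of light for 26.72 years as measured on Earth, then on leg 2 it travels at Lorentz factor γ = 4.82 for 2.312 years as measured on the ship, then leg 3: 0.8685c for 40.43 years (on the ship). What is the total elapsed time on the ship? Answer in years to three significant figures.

τ = 53.2 years

Leg 1: β = 0.920; γ = 1/√(1 − 0.920²) = 1/√0.1536 = 2.552; τ_1 = 26.72/2.552 = 10.47 years.
Leg 2: 2.312 years is already measured on the ship.
Leg 3: 40.43 years is already measured on the ship.
Total: 10.47 + 2.312 + 40.43 years.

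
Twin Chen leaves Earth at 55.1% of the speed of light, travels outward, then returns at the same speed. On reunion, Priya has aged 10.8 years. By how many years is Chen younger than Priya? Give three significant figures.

Δt − τ = 1.79 years

β = 0.551; γ = 1/√(1 − 0.551²) = 1/√0.6964 = 1.198
Chen's elapsed proper time: τ = 10.8/1.198 = 9.013 years.
Age gap = Δt − τ = 10.8 − 9.013 years.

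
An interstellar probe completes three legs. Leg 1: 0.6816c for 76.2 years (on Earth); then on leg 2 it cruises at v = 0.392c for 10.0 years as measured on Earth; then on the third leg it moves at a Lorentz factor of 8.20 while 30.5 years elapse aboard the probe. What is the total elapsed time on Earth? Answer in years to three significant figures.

Leg 1: 76.2 years is already measured on Earth.
Leg 2: 10.0 years is already measured on Earth.
Leg 3: γ = 8.20; Δt_3 = 8.200 × 30.5 = 250.1 years.
Total: 76.20 + 10.00 + 250.1 years.

Δt = 336 years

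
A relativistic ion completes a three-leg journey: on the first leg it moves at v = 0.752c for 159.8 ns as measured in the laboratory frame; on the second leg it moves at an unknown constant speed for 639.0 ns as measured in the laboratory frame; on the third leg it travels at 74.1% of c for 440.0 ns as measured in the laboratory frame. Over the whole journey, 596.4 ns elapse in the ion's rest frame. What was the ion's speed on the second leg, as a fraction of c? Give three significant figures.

β = 0.952

Leg 1: γ = 1/√(1 − 0.752²) = 1/√0.4345 = 1.517; τ_1 = 159.8/1.517 = 105.3 ns.
Leg 2: speed unknown; τ_2 = 639.0/γ_2.
Leg 3: β = 0.741; γ = 1/√(1 − 0.741²) = 1/√0.4509 = 1.489; τ_3 = 440.0/1.489 = 295.5 ns.
Total proper time: 105.3 + τ_2 + 295.5 = 596.4, so τ_2 = 596.4 − 400.8 = 195.6 ns.
γ_2 = 639.0/195.6 = 3.267; β = √(1 − 1/γ²) = √0.9063.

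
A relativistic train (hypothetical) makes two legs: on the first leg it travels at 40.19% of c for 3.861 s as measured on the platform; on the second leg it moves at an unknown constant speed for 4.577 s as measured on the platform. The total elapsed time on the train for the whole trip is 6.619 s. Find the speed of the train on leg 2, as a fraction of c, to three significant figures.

Leg 1: β = 0.4019; γ = 1/√(1 − 0.4019²) = 1/√0.8385 = 1.092; τ_1 = 3.861/1.092 = 3.535 s.
Leg 2: speed unknown; τ_2 = 4.577/γ_2.
Total proper time: 3.535 + τ_2 = 6.619, so τ_2 = 6.619 − 3.535 = 3.084 s.
γ_2 = 4.577/3.084 = 1.484; β = √(1 − 1/γ²) = √0.5461.

β = 0.739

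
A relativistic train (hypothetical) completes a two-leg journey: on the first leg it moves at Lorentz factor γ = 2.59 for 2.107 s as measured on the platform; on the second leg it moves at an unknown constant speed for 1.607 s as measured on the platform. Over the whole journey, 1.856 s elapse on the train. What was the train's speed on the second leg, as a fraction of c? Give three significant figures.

β = 0.761

Leg 1: γ = 2.59; τ_1 = 2.107/2.590 = 0.8135 s.
Leg 2: speed unknown; τ_2 = 1.607/γ_2.
Total proper time: 0.8135 + τ_2 = 1.856, so τ_2 = 1.856 − 0.8135 = 1.042 s.
γ_2 = 1.607/1.042 = 1.542; β = √(1 − 1/γ²) = √0.5792.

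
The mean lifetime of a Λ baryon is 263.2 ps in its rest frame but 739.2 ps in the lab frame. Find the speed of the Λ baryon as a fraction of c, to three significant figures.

β = 0.934

γ = Δt/τ₀ = 739.2/263.2 = 2.809
β = √(1 − 1/γ²) = √(1 − 0.1268) = √0.8732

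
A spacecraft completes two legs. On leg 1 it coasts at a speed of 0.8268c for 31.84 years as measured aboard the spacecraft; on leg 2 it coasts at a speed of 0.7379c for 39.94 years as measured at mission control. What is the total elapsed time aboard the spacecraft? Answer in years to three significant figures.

Leg 1: 31.84 years is already measured aboard the spacecraft.
Leg 2: γ = 1/√(1 − 0.7379²) = 1/√0.4555 = 1.482; τ_2 = 39.94/1.482 = 26.96 years.
Total: 31.84 + 26.96 years.

τ = 58.8 years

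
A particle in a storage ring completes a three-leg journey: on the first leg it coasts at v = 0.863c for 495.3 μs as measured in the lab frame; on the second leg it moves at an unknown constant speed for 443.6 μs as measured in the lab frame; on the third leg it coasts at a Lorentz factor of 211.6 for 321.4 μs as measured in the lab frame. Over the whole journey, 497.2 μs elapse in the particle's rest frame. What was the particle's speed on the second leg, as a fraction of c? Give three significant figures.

β = 0.833

Leg 1: γ = 1/√(1 − 0.863²) = 1/√0.2552 = 1.979; τ_1 = 495.3/1.979 = 250.2 μs.
Leg 2: speed unknown; τ_2 = 443.6/γ_2.
Leg 3: γ = 211.6; τ_3 = 321.4/211.6 = 1.519 μs.
Total proper time: 250.2 + τ_2 + 1.519 = 497.2, so τ_2 = 497.2 − 251.7 = 245.5 μs.
γ_2 = 443.6/245.5 = 1.807; β = √(1 − 1/γ²) = √0.6938.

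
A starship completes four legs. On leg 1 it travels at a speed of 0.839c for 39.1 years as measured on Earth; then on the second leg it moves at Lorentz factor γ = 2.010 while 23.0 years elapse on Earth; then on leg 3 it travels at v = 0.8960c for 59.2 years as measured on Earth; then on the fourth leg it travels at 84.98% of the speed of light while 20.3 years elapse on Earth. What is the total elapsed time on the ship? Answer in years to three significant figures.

τ = 69.7 years

Leg 1: γ = 1/√(1 − 0.839²) = 1/√0.2961 = 1.838; τ_1 = 39.1/1.838 = 21.28 years.
Leg 2: γ = 2.010; τ_2 = 23.0/2.010 = 11.44 years.
Leg 3: γ = 1/√(1 − 0.8960²) = 1/√0.1972 = 2.252; τ_3 = 59.2/2.252 = 26.29 years.
Leg 4: β = 0.8498; γ = 1/√(1 − 0.8498²) = 1/√0.2778 = 1.897; τ_4 = 20.3/1.897 = 10.70 years.
Total: 21.28 + 11.44 + 26.29 + 10.70 years.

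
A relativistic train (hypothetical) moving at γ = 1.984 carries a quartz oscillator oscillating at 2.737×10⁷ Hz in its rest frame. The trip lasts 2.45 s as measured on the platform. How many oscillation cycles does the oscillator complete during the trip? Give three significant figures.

N = 3.38×10⁷

γ = 1.984
The oscillator's own cycle count is N = f × τ where τ is the proper time on the train. τ = Δt/γ = 2.45/1.984 = 1.235 s = 1.235×10⁰ s.
N = 2.737×10⁷ × 1.235×10⁰ = 3.380×10⁷.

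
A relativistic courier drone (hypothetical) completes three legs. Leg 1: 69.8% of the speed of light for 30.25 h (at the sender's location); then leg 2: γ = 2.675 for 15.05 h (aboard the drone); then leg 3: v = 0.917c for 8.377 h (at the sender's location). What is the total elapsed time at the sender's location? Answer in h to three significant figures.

Leg 1: 30.25 h is already measured at the sender's location.
Leg 2: γ = 2.675; Δt_2 = 2.675 × 15.05 = 40.26 h.
Leg 3: 8.377 h is already measured at the sender's location.
Total: 30.25 + 40.26 + 8.377 h.

Δt = 78.9 h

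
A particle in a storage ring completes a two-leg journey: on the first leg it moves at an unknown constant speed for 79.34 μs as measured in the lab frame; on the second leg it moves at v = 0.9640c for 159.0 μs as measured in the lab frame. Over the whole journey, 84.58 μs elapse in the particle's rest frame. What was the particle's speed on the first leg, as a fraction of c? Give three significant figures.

Leg 1: speed unknown; τ_1 = 79.34/γ_1.
Leg 2: γ = 1/√(1 − 0.9640²) = 1/√0.07070 = 3.761; τ_2 = 159.0/3.761 = 42.28 μs.
Total proper time: τ_1 + 42.28 = 84.58, so τ_1 = 84.58 − 42.28 = 42.30 μs.
γ_1 = 79.34/42.30 = 1.876; β = √(1 − 1/γ²) = √0.7157.

β = 0.846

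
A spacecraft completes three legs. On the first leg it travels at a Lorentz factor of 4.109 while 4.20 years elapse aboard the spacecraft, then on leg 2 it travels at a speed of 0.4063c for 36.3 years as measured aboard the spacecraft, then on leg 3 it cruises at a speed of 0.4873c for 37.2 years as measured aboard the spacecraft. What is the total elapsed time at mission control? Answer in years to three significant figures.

Leg 1: γ = 4.109; Δt_1 = 4.109 × 4.20 = 17.26 years.
Leg 2: γ = 1/√(1 − 0.4063²) = 1/√0.8349 = 1.094; Δt_2 = 1.094 × 36.3 = 39.73 years.
Leg 3: γ = 1/√(1 − 0.4873²) = 1/√0.7625 = 1.145; Δt_3 = 1.145 × 37.2 = 42.60 years.
Total: 17.26 + 39.73 + 42.60 years.

Δt = 99.6 years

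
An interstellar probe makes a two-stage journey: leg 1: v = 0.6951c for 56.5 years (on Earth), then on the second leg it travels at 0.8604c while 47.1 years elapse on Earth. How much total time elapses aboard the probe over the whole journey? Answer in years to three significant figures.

Leg 1: γ = 1/√(1 − 0.6951²) = 1/√0.5168 = 1.391; τ_1 = 56.5/1.391 = 40.62 years.
Leg 2: γ = 1/√(1 − 0.8604²) = 1/√0.2597 = 1.962; τ_2 = 47.1/1.962 = 24.00 years.
Total: 40.62 + 24.00 years.

τ = 64.6 years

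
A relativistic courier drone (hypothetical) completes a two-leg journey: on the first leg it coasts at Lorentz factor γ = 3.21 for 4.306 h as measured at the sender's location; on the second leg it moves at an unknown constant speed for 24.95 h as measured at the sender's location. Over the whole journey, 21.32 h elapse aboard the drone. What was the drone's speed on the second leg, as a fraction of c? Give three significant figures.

Leg 1: γ = 3.21; τ_1 = 4.306/3.210 = 1.341 h.
Leg 2: speed unknown; τ_2 = 24.95/γ_2.
Total proper time: 1.341 + τ_2 = 21.32, so τ_2 = 21.32 − 1.341 = 19.98 h.
γ_2 = 24.95/19.98 = 1.249; β = √(1 − 1/γ²) = √0.3588.

β = 0.599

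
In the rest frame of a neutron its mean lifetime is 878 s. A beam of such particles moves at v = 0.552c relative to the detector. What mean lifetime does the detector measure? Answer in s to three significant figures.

Δt = 1050 s

γ = 1/√(1 − 0.552²) = 1/√0.6953 = 1.199
The rest-frame lifetime is the proper time; the lab measures the dilated interval Δt = γτ₀ = 1.199 × 878 s.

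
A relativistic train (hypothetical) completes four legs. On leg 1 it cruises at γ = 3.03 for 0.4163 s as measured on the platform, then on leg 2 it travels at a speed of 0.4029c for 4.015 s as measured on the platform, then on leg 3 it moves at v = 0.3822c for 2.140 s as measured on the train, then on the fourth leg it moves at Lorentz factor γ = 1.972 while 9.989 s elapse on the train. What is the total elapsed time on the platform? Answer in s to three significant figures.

Δt = 26.4 s

Leg 1: 0.4163 s is already measured on the platform.
Leg 2: 4.015 s is already measured on the platform.
Leg 3: γ = 1/√(1 − 0.3822²) = 1/√0.8539 = 1.082; Δt_3 = 1.082 × 2.140 = 2.316 s.
Leg 4: γ = 1.972; Δt_4 = 1.972 × 9.989 = 19.70 s.
Total: 0.4163 + 4.015 + 2.316 + 19.70 s.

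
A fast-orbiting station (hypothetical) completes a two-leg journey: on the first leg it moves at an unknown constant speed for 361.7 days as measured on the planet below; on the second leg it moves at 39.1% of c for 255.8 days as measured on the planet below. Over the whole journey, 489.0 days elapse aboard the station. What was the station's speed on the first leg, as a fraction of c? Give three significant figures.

β = 0.713

Leg 1: speed unknown; τ_1 = 361.7/γ_1.
Leg 2: β = 0.391; γ = 1/√(1 − 0.391²) = 1/√0.8471 = 1.086; τ_2 = 255.8/1.086 = 235.4 days.
Total proper time: τ_1 + 235.4 = 489.0, so τ_1 = 489.0 − 235.4 = 253.6 days.
γ_1 = 361.7/253.6 = 1.426; β = √(1 − 1/γ²) = √0.5086.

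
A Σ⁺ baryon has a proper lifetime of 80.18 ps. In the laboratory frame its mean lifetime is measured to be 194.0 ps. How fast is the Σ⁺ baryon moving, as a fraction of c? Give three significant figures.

β = 0.911

γ = Δt/τ₀ = 194.0/80.18 = 2.420
β = √(1 − 1/γ²) = √(1 − 0.1708) = √0.8292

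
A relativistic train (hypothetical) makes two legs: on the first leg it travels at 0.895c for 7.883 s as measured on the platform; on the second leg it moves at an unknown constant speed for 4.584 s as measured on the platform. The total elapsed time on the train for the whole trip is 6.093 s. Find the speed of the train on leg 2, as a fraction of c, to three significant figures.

Leg 1: γ = 1/√(1 − 0.895²) = 1/√0.1990 = 2.242; τ_1 = 7.883/2.242 = 3.516 s.
Leg 2: speed unknown; τ_2 = 4.584/γ_2.
Total proper time: 3.516 + τ_2 = 6.093, so τ_2 = 6.093 − 3.516 = 2.577 s.
γ_2 = 4.584/2.577 = 1.779; β = √(1 − 1/γ²) = √0.6840.

β = 0.827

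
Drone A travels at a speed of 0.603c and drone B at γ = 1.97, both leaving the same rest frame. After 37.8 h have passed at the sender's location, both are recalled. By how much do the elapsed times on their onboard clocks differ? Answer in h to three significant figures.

|τ_A − τ_B| = 11.0 h

A: γ = 1/√(1 − 0.603²) = 1/√0.6364 = 1.254; τ_A = 37.8/1.254 = 30.15 h.
B: γ = 1.97; τ_B = 37.8/1.970 = 19.19 h.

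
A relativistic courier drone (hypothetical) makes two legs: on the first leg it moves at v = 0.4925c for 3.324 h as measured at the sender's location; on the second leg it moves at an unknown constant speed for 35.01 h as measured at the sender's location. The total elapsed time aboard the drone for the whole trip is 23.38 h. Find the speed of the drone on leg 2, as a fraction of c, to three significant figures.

β = 0.811

Leg 1: γ = 1/√(1 − 0.4925²) = 1/√0.7574 = 1.149; τ_1 = 3.324/1.149 = 2.893 h.
Leg 2: speed unknown; τ_2 = 35.01/γ_2.
Total proper time: 2.893 + τ_2 = 23.38, so τ_2 = 23.38 − 2.893 = 20.49 h.
γ_2 = 35.01/20.49 = 1.709; β = √(1 − 1/γ²) = √0.6576.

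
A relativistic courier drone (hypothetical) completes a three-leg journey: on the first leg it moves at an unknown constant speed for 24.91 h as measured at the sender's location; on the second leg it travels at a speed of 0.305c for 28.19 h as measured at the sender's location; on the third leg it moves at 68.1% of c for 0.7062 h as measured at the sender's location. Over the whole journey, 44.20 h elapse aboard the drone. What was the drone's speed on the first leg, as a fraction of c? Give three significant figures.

Leg 1: speed unknown; τ_1 = 24.91/γ_1.
Leg 2: γ = 1/√(1 − 0.305²) = 1/√0.9070 = 1.050; τ_2 = 28.19/1.050 = 26.85 h.
Leg 3: β = 0.681; γ = 1/√(1 − 0.681²) = 1/√0.5362 = 1.366; τ_3 = 0.7062/1.366 = 0.5171 h.
Total proper time: τ_1 + 26.85 + 0.5171 = 44.20, so τ_1 = 44.20 − 27.36 = 16.84 h.
γ_1 = 24.91/16.84 = 1.480; β = √(1 − 1/γ²) = √0.5432.

β = 0.737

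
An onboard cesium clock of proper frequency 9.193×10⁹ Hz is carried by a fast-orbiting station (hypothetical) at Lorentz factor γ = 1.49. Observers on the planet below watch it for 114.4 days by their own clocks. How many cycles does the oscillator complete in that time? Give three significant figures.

γ = 1.49
During 114.4 days of lab time, the oscillator's proper time advances by τ = Δt/γ = 114.4/1.490 = 76.78 days = 6.634×10⁶ s.
N = f × τ = 9.193×10⁹ × 6.634×10⁶ = 6.098×10¹⁶.

N = 6.10×10¹⁶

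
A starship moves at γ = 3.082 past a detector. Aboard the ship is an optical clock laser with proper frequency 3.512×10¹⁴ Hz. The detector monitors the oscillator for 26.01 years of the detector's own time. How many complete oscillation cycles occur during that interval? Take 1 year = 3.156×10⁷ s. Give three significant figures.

γ = 3.082
During 26.01 years of lab time, the oscillator's proper time advances by τ = Δt/γ = 26.01/3.082 = 8.439 years = 2.663×10⁸ s.
N = f × τ = 3.512×10¹⁴ × 2.663×10⁸ = 9.354×10²².

N = 9.35×10²²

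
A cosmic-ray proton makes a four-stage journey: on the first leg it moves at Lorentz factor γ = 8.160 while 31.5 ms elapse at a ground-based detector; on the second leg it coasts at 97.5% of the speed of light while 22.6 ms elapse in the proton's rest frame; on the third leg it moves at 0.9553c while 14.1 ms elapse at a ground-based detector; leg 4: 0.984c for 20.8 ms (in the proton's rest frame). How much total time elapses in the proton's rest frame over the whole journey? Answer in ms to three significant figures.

τ = 51.4 ms

Leg 1: γ = 8.160; τ_1 = 31.5/8.160 = 3.860 ms.
Leg 2: 22.6 ms is already measured in the proton's rest frame.
Leg 3: γ = 1/√(1 − 0.9553²) = 1/√0.08740 = 3.383; τ_3 = 14.1/3.383 = 4.168 ms.
Leg 4: 20.8 ms is already measured in the proton's rest frame.
Total: 3.860 + 22.60 + 4.168 + 20.80 ms.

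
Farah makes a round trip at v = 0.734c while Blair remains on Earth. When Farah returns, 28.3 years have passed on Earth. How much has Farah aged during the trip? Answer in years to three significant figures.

γ = 1/√(1 − 0.734²) = 1/√0.4612 = 1.472
Farah's clock measures proper time along the trip: τ = Δt/γ = 28.3/1.472 years.

τ = 19.2 years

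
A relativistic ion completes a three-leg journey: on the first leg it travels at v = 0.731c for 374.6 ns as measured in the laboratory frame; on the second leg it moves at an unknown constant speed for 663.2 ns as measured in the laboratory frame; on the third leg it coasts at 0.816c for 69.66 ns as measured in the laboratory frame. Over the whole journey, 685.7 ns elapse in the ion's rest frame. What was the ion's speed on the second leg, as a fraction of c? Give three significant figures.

β = 0.809

Leg 1: γ = 1/√(1 − 0.731²) = 1/√0.4656 = 1.465; τ_1 = 374.6/1.465 = 255.6 ns.
Leg 2: speed unknown; τ_2 = 663.2/γ_2.
Leg 3: γ = 1/√(1 − 0.816²) = 1/√0.3341 = 1.730; τ_3 = 69.66/1.730 = 40.27 ns.
Total proper time: 255.6 + τ_2 + 40.27 = 685.7, so τ_2 = 685.7 − 295.9 = 389.8 ns.
γ_2 = 663.2/389.8 = 1.701; β = √(1 − 1/γ²) = √0.6545.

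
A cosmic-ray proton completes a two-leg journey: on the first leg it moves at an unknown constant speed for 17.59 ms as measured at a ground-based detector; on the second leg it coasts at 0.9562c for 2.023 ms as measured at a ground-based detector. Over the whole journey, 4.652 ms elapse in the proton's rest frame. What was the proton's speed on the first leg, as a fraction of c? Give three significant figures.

β = 0.973

Leg 1: speed unknown; τ_1 = 17.59/γ_1.
Leg 2: γ = 1/√(1 − 0.9562²) = 1/√0.08568 = 3.416; τ_2 = 2.023/3.416 = 0.5922 ms.
Total proper time: τ_1 + 0.5922 = 4.652, so τ_1 = 4.652 − 0.5922 = 4.060 ms.
γ_1 = 17.59/4.060 = 4.333; β = √(1 − 1/γ²) = √0.9467.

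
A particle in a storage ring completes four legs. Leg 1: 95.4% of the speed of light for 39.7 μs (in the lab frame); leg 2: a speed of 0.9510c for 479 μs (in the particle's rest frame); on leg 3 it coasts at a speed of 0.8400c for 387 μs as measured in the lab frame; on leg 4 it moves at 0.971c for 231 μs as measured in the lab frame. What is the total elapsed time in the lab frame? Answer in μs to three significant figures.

Δt = 2210 μs

Leg 1: 39.7 μs is already measured in the lab frame.
Leg 2: γ = 1/√(1 − 0.9510²) = 1/√0.09560 = 3.234; Δt_2 = 3.234 × 479 = 1549 μs.
Leg 3: 387 μs is already measured in the lab frame.
Leg 4: 231 μs is already measured in the lab frame.
Total: 39.70 + 1549 + 387.0 + 231.0 μs.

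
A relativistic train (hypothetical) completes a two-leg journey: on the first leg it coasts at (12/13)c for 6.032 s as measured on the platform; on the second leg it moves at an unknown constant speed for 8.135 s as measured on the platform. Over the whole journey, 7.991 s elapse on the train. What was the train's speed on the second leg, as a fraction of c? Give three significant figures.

Leg 1: γ = 1/√(1 − (12/13)²) = 13/5 = 2.600; τ_1 = 6.032/2.600 = 2.320 s.
Leg 2: speed unknown; τ_2 = 8.135/γ_2.
Total proper time: 2.320 + τ_2 = 7.991, so τ_2 = 7.991 − 2.320 = 5.671 s.
γ_2 = 8.135/5.671 = 1.434; β = √(1 − 1/γ²) = √0.5140.

β = 0.717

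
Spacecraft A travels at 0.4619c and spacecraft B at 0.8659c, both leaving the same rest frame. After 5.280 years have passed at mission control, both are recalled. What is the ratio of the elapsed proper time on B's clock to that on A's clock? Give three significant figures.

A: γ = 1/√(1 − 0.4619²) = 1/√0.7866 = 1.127. B: γ = 1/√(1 − 0.8659²) = 1/√0.2502 = 1.999.
τ_A/τ_B = γ_B/γ_A = 1.999/1.127 = 1.773, so τ_B/τ_A = 0.5640.

τ_B/τ_A = 0.564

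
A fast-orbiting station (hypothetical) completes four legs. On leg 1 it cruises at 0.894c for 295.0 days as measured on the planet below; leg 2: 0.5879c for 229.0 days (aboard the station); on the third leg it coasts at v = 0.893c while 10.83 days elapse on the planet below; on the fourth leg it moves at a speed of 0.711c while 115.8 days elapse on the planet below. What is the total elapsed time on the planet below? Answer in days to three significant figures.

Leg 1: 295.0 days is already measured on the planet below.
Leg 2: γ = 1/√(1 − 0.5879²) = 1/√0.6544 = 1.236; Δt_2 = 1.236 × 229.0 = 283.1 days.
Leg 3: 10.83 days is already measured on the planet below.
Leg 4: 115.8 days is already measured on the planet below.
Total: 295.0 + 283.1 + 10.83 + 115.8 days.

Δt = 705 days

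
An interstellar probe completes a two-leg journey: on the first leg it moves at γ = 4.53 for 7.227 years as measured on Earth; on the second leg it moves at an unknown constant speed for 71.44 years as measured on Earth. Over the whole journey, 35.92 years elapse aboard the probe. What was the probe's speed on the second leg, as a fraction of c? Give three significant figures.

β = 0.877

Leg 1: γ = 4.53; τ_1 = 7.227/4.530 = 1.595 years.
Leg 2: speed unknown; τ_2 = 71.44/γ_2.
Total proper time: 1.595 + τ_2 = 35.92, so τ_2 = 35.92 − 1.595 = 34.32 years.
γ_2 = 71.44/34.32 = 2.081; β = √(1 − 1/γ²) = √0.7692.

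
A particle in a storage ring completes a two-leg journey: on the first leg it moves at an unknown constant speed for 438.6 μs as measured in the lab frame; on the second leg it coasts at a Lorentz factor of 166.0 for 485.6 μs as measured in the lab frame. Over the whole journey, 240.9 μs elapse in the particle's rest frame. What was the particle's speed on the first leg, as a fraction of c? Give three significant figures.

Leg 1: speed unknown; τ_1 = 438.6/γ_1.
Leg 2: γ = 166.0; τ_2 = 485.6/166.0 = 2.925 μs.
Total proper time: τ_1 + 2.925 = 240.9, so τ_1 = 240.9 − 2.925 = 238.0 μs.
γ_1 = 438.6/238.0 = 1.843; β = √(1 − 1/γ²) = √0.7056.

β = 0.840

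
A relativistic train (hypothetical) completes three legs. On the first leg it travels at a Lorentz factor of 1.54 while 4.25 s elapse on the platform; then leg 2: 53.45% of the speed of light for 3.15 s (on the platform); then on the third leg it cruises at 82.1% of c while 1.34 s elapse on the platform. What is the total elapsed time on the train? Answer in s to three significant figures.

Leg 1: γ = 1.54; τ_1 = 4.25/1.540 = 2.760 s.
Leg 2: β = 0.5345; γ = 1/√(1 − 0.5345²) = 1/√0.7143 = 1.183; τ_2 = 3.15/1.183 = 2.662 s.
Leg 3: β = 0.821; γ = 1/√(1 − 0.821²) = 1/√0.3260 = 1.752; τ_3 = 1.34/1.752 = 0.7650 s.
Total: 2.760 + 2.662 + 0.7650 s.

τ = 6.19 s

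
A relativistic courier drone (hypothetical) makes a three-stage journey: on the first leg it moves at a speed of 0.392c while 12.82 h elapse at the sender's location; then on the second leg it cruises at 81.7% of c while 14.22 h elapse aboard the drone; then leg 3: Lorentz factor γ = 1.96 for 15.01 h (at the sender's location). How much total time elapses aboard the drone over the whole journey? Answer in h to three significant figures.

τ = 33.7 h

Leg 1: γ = 1/√(1 − 0.392²) = 1/√0.8463 = 1.087; τ_1 = 12.82/1.087 = 11.79 h.
Leg 2: 14.22 h is already measured aboard the drone.
Leg 3: γ = 1.96; τ_3 = 15.01/1.960 = 7.658 h.
Total: 11.79 + 14.22 + 7.658 h.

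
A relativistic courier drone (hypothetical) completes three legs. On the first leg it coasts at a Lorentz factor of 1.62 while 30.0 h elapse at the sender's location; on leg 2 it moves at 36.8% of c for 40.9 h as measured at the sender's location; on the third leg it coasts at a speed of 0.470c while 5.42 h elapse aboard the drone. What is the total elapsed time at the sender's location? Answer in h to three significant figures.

Δt = 77.0 h

Leg 1: 30.0 h is already measured at the sender's location.
Leg 2: 40.9 h is already measured at the sender's location.
Leg 3: γ = 1/√(1 − 0.470²) = 1/√0.7791 = 1.133; Δt_3 = 1.133 × 5.42 = 6.140 h.
Total: 30.00 + 40.90 + 6.140 h.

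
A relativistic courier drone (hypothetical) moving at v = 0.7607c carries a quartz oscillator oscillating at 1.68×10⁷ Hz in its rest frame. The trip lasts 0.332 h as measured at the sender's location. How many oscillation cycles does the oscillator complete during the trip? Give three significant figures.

N = 1.30×10¹⁰

γ = 1/√(1 − 0.7607²) = 1/√0.4213 = 1.541
The oscillator's own cycle count is N = f × τ where τ is the proper time aboard the drone. τ = Δt/γ = 0.332/1.541 = 0.2155 h = 7.758×10² s.
N = 1.68×10⁷ × 7.758×10² = 1.303×10¹⁰.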